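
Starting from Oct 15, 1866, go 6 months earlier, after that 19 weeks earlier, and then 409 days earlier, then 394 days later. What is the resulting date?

November 18, 1865

Going back 6 months from October 15, 1866:
month 10 − 6 = 4 → April 1866.
Day 15 is valid in April, giving April 15, 1866.
Counting back 19 weeks (= 133 days) from April 15, 1866:
Going back 15 days from April 15, 1866 reaches the end of the previous month; 133 − 15 = 118 left.
March 1866 has 31 days: 118 − 31 = 87 left.
February 1866 has 28 days (1866 is not a leap year): 87 − 28 = 59 left.
January 1866 has 31 days: 59 − 31 = 28 left.
December 1865 has 31 days; 31 − 28 = 3 → December 3, 1865.
Subtracting 409 days from December 3, 1865:
Going back 3 days from December 3, 1865 reaches the end of the previous month; 409 − 3 = 406 left.
November 1865 has 30 days: 406 − 30 = 376 left.
October 1865 has 31 days: 376 − 31 = 345 left.
September 1865 has 30 days: 345 − 30 = 315 left.
August 1865 has 31 days: 315 − 31 = 284 left.
July 1865 has 31 days: 284 − 31 = 253 left.
June 1865 has 30 days: 253 − 30 = 223 left.
May 1865 has 31 days: 223 − 31 = 192 left.
April 1865 has 30 days: 192 − 30 = 162 left.
March 1865 has 31 days: 162 − 31 = 131 left.
February 1865 has 28 days (1865 is not a leap year): 131 − 28 = 103 left.
January 1865 has 31 days: 103 − 31 = 72 left.
December 1864 has 31 days: 72 − 31 = 41 left.
November 1864 has 30 days: 41 − 30 = 11 left.
October 1864 has 31 days; 31 − 11 = 20 → October 20, 1864.
Counting forward 394 days from October 20, 1864:
October has 31 days, so 31 − 20 = 11 days remain after October 20, 1864; 394 − 11 = 383 left.
November 1864 has 30 days: 383 − 30 = 353 left.
December 1864 has 31 days: 353 − 31 = 322 left.
January 1865 has 31 days: 322 − 31 = 291 left.
February 1865 has 28 days (1865 is not a leap year): 291 − 28 = 263 left.
March 1865 has 31 days: 263 − 31 = 232 left.
April 1865 has 30 days: 232 − 30 = 202 left.
May 1865 has 31 days: 202 − 31 = 171 left.
June 1865 has 30 days: 171 − 30 = 141 left.
July 1865 has 31 days: 141 − 31 = 110 left.
August 1865 has 31 days: 110 − 31 = 79 left.
September 1865 has 30 days: 79 − 30 = 49 left.
October 1865 has 31 days: 49 − 31 = 18 left.
18 days into November 1865 → November 18, 1865.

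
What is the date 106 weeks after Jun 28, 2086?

Advancing 106 weeks = 742 days from June 28, 2086.
June has 30 days, so 30 − 28 = 2 days remain after June 28, 2086; 742 − 2 = 740 left.
July 2086 has 31 days: 740 − 31 = 709 left.
August 2086 has 31 days: 709 − 31 = 678 left.
September 2086 has 30 days: 678 − 30 = 648 left.
October 2086 has 31 days: 648 − 31 = 617 left.
November 2086 has 30 days: 617 − 30 = 587 left.
December 2086 has 31 days: 587 − 31 = 556 left.
January 2087 has 31 days: 556 − 31 = 525 left.
February 2087 has 28 days (2087 is not a leap year): 525 − 28 = 497 left.
March 2087 has 31 days: 497 − 31 = 466 left.
April 2087 has 30 days: 466 − 30 = 436 left.
May 2087 has 31 days: 436 − 31 = 405 left.
June 2087 has 30 days: 405 − 30 = 375 left.
July 2087 has 31 days: 375 − 31 = 344 left.
August 2087 has 31 days: 344 − 31 = 313 left.
September 2087 has 30 days: 313 − 30 = 283 left.
October 2087 has 31 days: 283 − 31 = 252 left.
November 2087 has 30 days: 252 − 30 = 222 left.
December 2087 has 31 days: 222 − 31 = 191 left.
January 2088 has 31 days: 191 − 31 = 160 left.
February 2088 has 29 days (2088 is a leap year): 160 − 29 = 131 left.
March 2088 has 31 days: 131 − 31 = 100 left.
April 2088 has 30 days: 100 − 30 = 70 left.
May 2088 has 31 days: 70 − 31 = 39 left.
June 2088 has 30 days: 39 − 30 = 9 left.
9 days into July 2088 → July 9, 2088.

July 9, 2088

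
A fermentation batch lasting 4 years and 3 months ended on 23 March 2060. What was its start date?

Counting back 4 years and 3 months from March 23, 2060.
-4 years → 2056; month 3 − 3 = 0, which is month 12 of year 2055 → December 2055.
Day 23 is valid in December, giving December 23, 2055.

December 23, 2055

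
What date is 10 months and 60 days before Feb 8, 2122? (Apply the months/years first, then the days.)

February 7, 2121

Counting back 10 months and 60 days from February 8, 2122: first the month/year part, then the days.
month 2 − 10 = -8, which is month 4 of year 2121 → April 2121.
Day 8 is valid in April, giving April 8, 2121.
Now subtract 60 days from April 8, 2121.
Going back 8 days from April 8, 2121 reaches the end of the previous month; 60 − 8 = 52 left.
March 2121 has 31 days: 52 − 31 = 21 left.
February 2121 has 28 days; 28 − 21 = 7 → February 7, 2121.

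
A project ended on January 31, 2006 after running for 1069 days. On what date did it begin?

February 27, 2003

Subtracting 1069 days from January 31, 2006.
Going back 31 days from January 31, 2006 reaches the end of the previous month; 1069 − 31 = 1038 left.
December 2005 has 31 days: 1038 − 31 = 1007 left.
November 2005 has 30 days: 1007 − 30 = 977 left.
October 2005 has 31 days: 977 − 31 = 946 left.
September 2005 has 30 days: 946 − 30 = 916 left.
August 2005 has 31 days: 916 − 31 = 885 left.
July 2005 has 31 days: 885 − 31 = 854 left.
June 2005 has 30 days: 854 − 30 = 824 left.
May 2005 has 31 days: 824 − 31 = 793 left.
April 2005 has 30 days: 793 − 30 = 763 left.
March 2005 has 31 days: 763 − 31 = 732 left.
February 2005 has 28 days (2005 is not a leap year): 732 − 28 = 704 left.
January 2005 has 31 days: 704 − 31 = 673 left.
December 2004 has 31 days: 673 − 31 = 642 left.
November 2004 has 30 days: 642 − 30 = 612 left.
October 2004 has 31 days: 612 − 31 = 581 left.
September 2004 has 30 days: 581 − 30 = 551 left.
August 2004 has 31 days: 551 − 31 = 520 left.
July 2004 has 31 days: 520 − 31 = 489 left.
June 2004 has 30 days: 489 − 30 = 459 left.
May 2004 has 31 days: 459 − 31 = 428 left.
April 2004 has 30 days: 428 − 30 = 398 left.
March 2004 has 31 days: 398 − 31 = 367 left.
February 2004 has 29 days (2004 is a leap year): 367 − 29 = 338 left.
January 2004 has 31 days: 338 − 31 = 307 left.
December 2003 has 31 days: 307 − 31 = 276 left.
November 2003 has 30 days: 276 − 30 = 246 left.
October 2003 has 31 days: 246 − 31 = 215 left.
September 2003 has 30 days: 215 − 30 = 185 left.
August 2003 has 31 days: 185 − 31 = 154 left.
July 2003 has 31 days: 154 − 31 = 123 left.
June 2003 has 30 days: 123 − 30 = 93 left.
May 2003 has 31 days: 93 − 31 = 62 left.
April 2003 has 30 days: 62 − 30 = 32 left.
March 2003 has 31 days: 32 − 31 = 1 left.
February 2003 has 28 days; 28 − 1 = 27 → February 27, 2003.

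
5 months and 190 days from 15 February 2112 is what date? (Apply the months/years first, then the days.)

January 21, 2113

Counting forward 5 months and 190 days from February 15, 2112: first the month/year part, then the days.
month 2 + 5 = 7 → July 2112.
Day 15 is valid in July, giving July 15, 2112.
Now add 190 days from July 15, 2112.
July has 31 days, so 31 − 15 = 16 days remain after July 15, 2112; 190 − 16 = 174 left.
August 2112 has 31 days: 174 − 31 = 143 left.
September 2112 has 30 days: 143 − 30 = 113 left.
October 2112 has 31 days: 113 − 31 = 82 left.
November 2112 has 30 days: 82 − 30 = 52 left.
December 2112 has 31 days: 52 − 31 = 21 left.
21 days into January 2113 → January 21, 2113.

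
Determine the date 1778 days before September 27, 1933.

November 14, 1928

Subtracting 1778 days from September 27, 1933.
Going back 27 days from September 27, 1933 reaches the end of the previous month; 1778 − 27 = 1751 left.
August 1933 has 31 days: 1751 − 31 = 1720 left.
July 1933 has 31 days: 1720 − 31 = 1689 left.
June 1933 has 30 days: 1689 − 30 = 1659 left.
May 1933 has 31 days: 1659 − 31 = 1628 left.
April 1933 has 30 days: 1628 − 30 = 1598 left.
March 1933 has 31 days: 1598 − 31 = 1567 left.
February 1933 has 28 days (1933 is not a leap year): 1567 − 28 = 1539 left.
January 1933 has 31 days: 1539 − 31 = 1508 left.
December 1932 has 31 days: 1508 − 31 = 1477 left.
November 1932 has 30 days: 1477 − 30 = 1447 left.
October 1932 has 31 days: 1447 − 31 = 1416 left.
September 1932 has 30 days: 1416 − 30 = 1386 left.
August 1932 has 31 days: 1386 − 31 = 1355 left.
July 1932 has 31 days: 1355 − 31 = 1324 left.
June 1932 has 30 days: 1324 − 30 = 1294 left.
May 1932 has 31 days: 1294 − 31 = 1263 left.
April 1932 has 30 days: 1263 − 30 = 1233 left.
March 1932 has 31 days: 1233 − 31 = 1202 left.
February 1932 has 29 days (1932 is a leap year): 1202 − 29 = 1173 left.
January 1932 has 31 days: 1173 − 31 = 1142 left.
December 1931 has 31 days: 1142 − 31 = 1111 left.
November 1931 has 30 days: 1111 − 30 = 1081 left.
October 1931 has 31 days: 1081 − 31 = 1050 left.
September 1931 has 30 days: 1050 − 30 = 1020 left.
August 1931 has 31 days: 1020 − 31 = 989 left.
July 1931 has 31 days: 989 − 31 = 958 left.
June 1931 has 30 days: 958 − 30 = 928 left.
May 1931 has 31 days: 928 − 31 = 897 left.
April 1931 has 30 days: 897 − 30 = 867 left.
March 1931 has 31 days: 867 − 31 = 836 left.
February 1931 has 28 days (1931 is not a leap year): 836 − 28 = 808 left.
January 1931 has 31 days: 808 − 31 = 777 left.
December 1930 has 31 days: 777 − 31 = 746 left.
November 1930 has 30 days: 746 − 30 = 716 left.
October 1930 has 31 days: 716 − 31 = 685 left.
September 1930 has 30 days: 685 − 30 = 655 left.
August 1930 has 31 days: 655 − 31 = 624 left.
July 1930 has 31 days: 624 − 31 = 593 left.
June 1930 has 30 days: 593 − 30 = 563 left.
May 1930 has 31 days: 563 − 31 = 532 left.
April 1930 has 30 days: 532 − 30 = 502 left.
March 1930 has 31 days: 502 − 31 = 471 left.
February 1930 has 28 days (1930 is not a leap year): 471 − 28 = 443 left.
January 1930 has 31 days: 443 − 31 = 412 left.
December 1929 has 31 days: 412 − 31 = 381 left.
November 1929 has 30 days: 381 − 30 = 351 left.
October 1929 has 31 days: 351 − 31 = 320 left.
September 1929 has 30 days: 320 − 30 = 290 left.
August 1929 has 31 days: 290 − 31 = 259 left.
July 1929 has 31 days: 259 − 31 = 228 left.
June 1929 has 30 days: 228 − 30 = 198 left.
May 1929 has 31 days: 198 − 31 = 167 left.
April 1929 has 30 days: 167 − 30 = 137 left.
March 1929 has 31 days: 137 − 31 = 106 left.
February 1929 has 28 days (1929 is not a leap year): 106 − 28 = 78 left.
January 1929 has 31 days: 78 − 31 = 47 left.
December 1928 has 31 days: 47 − 31 = 16 left.
November 1928 has 30 days; 30 − 16 = 14 → November 14, 1928.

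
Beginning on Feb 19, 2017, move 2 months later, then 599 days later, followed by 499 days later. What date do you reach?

April 21, 2020

Counting forward 2 months from February 19, 2017:
month 2 + 2 = 4 → April 2017.
Day 19 is valid in April, giving April 19, 2017.
Adding 599 days from April 19, 2017:
April has 30 days, so 30 − 19 = 11 days remain after April 19, 2017; 599 − 11 = 588 left.
May 2017 has 31 days: 588 − 31 = 557 left.
June 2017 has 30 days: 557 − 30 = 527 left.
July 2017 has 31 days: 527 − 31 = 496 left.
August 2017 has 31 days: 496 − 31 = 465 left.
September 2017 has 30 days: 465 − 30 = 435 left.
October 2017 has 31 days: 435 − 31 = 404 left.
November 2017 has 30 days: 404 − 30 = 374 left.
December 2017 has 31 days: 374 − 31 = 343 left.
January 2018 has 31 days: 343 − 31 = 312 left.
February 2018 has 28 days (2018 is not a leap year): 312 − 28 = 284 left.
March 2018 has 31 days: 284 − 31 = 253 left.
April 2018 has 30 days: 253 − 30 = 223 left.
May 2018 has 31 days: 223 − 31 = 192 left.
June 2018 has 30 days: 192 − 30 = 162 left.
July 2018 has 31 days: 162 − 31 = 131 left.
August 2018 has 31 days: 131 − 31 = 100 left.
September 2018 has 30 days: 100 − 30 = 70 left.
October 2018 has 31 days: 70 − 31 = 39 left.
November 2018 has 30 days: 39 − 30 = 9 left.
9 days into December 2018 → December 9, 2018.
Advancing 499 days from December 9, 2018:
December has 31 days, so 31 − 9 = 22 days remain after December 9, 2018; 499 − 22 = 477 left.
January 2019 has 31 days: 477 − 31 = 446 left.
February 2019 has 28 days (2019 is not a leap year): 446 − 28 = 418 left.
March 2019 has 31 days: 418 − 31 = 387 left.
April 2019 has 30 days: 387 − 30 = 357 left.
May 2019 has 31 days: 357 − 31 = 326 left.
June 2019 has 30 days: 326 − 30 = 296 left.
July 2019 has 31 days: 296 − 31 = 265 left.
August 2019 has 31 days: 265 − 31 = 234 left.
September 2019 has 30 days: 234 − 30 = 204 left.
October 2019 has 31 days: 204 − 31 = 173 left.
November 2019 has 30 days: 173 − 30 = 143 left.
December 2019 has 31 days: 143 − 31 = 112 left.
January 2020 has 31 days: 112 − 31 = 81 left.
February 2020 has 29 days (2020 is a leap year): 81 − 29 = 52 left.
March 2020 has 31 days: 52 − 31 = 21 left.
21 days into April 2020 → April 21, 2020.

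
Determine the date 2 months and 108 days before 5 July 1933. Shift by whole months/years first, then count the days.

Counting back 2 months and 108 days from July 5, 1933: first the month/year part, then the days.
month 7 − 2 = 5 → May 1933.
Day 5 is valid in May, giving May 5, 1933.
Now subtract 108 days from May 5, 1933.
Going back 5 days from May 5, 1933 reaches the end of the previous month; 108 − 5 = 103 left.
April 1933 has 30 days: 103 − 30 = 73 left.
March 1933 has 31 days: 73 − 31 = 42 left.
February 1933 has 28 days (1933 is not a leap year): 42 − 28 = 14 left.
January 1933 has 31 days; 31 − 14 = 17 → January 17, 1933.

January 17, 1933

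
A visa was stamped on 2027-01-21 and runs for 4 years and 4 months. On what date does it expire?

May 21, 2031

Advancing 4 years and 4 months from January 21, 2027.
+4 years → 2031; month 1 + 4 = 5 → May 2031.
Day 21 is valid in May, giving May 21, 2031.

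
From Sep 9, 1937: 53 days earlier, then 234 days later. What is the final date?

March 9, 1938

Subtracting 53 days from September 9, 1937:
Going back 9 days from September 9, 1937 reaches the end of the previous month; 53 − 9 = 44 left.
August 1937 has 31 days: 44 − 31 = 13 left.
July 1937 has 31 days; 31 − 13 = 18 → July 18, 1937.
Advancing 234 days from July 18, 1937:
July has 31 days, so 31 − 18 = 13 days remain after July 18, 1937; 234 − 13 = 221 left.
August 1937 has 31 days: 221 − 31 = 190 left.
September 1937 has 30 days: 190 − 30 = 160 left.
October 1937 has 31 days: 160 − 31 = 129 left.
November 1937 has 30 days: 129 − 30 = 99 left.
December 1937 has 31 days: 99 − 31 = 68 left.
January 1938 has 31 days: 68 − 31 = 37 left.
February 1938 has 28 days (1938 is not a leap year): 37 − 28 = 9 left.
9 days into March 1938 → March 9, 1938.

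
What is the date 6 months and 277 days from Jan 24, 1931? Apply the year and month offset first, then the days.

Counting forward 6 months and 277 days from January 24, 1931: first the month/year part, then the days.
month 1 + 6 = 7 → July 1931.
Day 24 is valid in July, giving July 24, 1931.
Now add 277 days from July 24, 1931.
July has 31 days, so 31 − 24 = 7 days remain after July 24, 1931; 277 − 7 = 270 left.
August 1931 has 31 days: 270 − 31 = 239 left.
September 1931 has 30 days: 239 − 30 = 209 left.
October 1931 has 31 days: 209 − 31 = 178 left.
November 1931 has 30 days: 178 − 30 = 148 left.
December 1931 has 31 days: 148 − 31 = 117 left.
January 1932 has 31 days: 117 − 31 = 86 left.
February 1932 has 29 days (1932 is a leap year): 86 − 29 = 57 left.
March 1932 has 31 days: 57 − 31 = 26 left.
26 days into April 1932 → April 26, 1932.

April 26, 1932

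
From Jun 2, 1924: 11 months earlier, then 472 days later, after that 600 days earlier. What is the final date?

February 24, 1923

Going back 11 months from June 2, 1924:
month 6 − 11 = -5, which is month 7 of year 1923 → July 1923.
Day 2 is valid in July, giving July 2, 1923.
Adding 472 days from July 2, 1923:
July has 31 days, so 31 − 2 = 29 days remain after July 2, 1923; 472 − 29 = 443 left.
August 1923 has 31 days: 443 − 31 = 412 left.
September 1923 has 30 days: 412 − 30 = 382 left.
October 1923 has 31 days: 382 − 31 = 351 left.
November 1923 has 30 days: 351 − 30 = 321 left.
December 1923 has 31 days: 321 − 31 = 290 left.
January 1924 has 31 days: 290 − 31 = 259 left.
February 1924 has 29 days (1924 is a leap year): 259 − 29 = 230 left.
March 1924 has 31 days: 230 − 31 = 199 left.
April 1924 has 30 days: 199 − 30 = 169 left.
May 1924 has 31 days: 169 − 31 = 138 left.
June 1924 has 30 days: 138 − 30 = 108 left.
July 1924 has 31 days: 108 − 31 = 77 left.
August 1924 has 31 days: 77 − 31 = 46 left.
September 1924 has 30 days: 46 − 30 = 16 left.
16 days into October 1924 → October 16, 1924.
Subtracting 600 days from October 16, 1924:
Going back 16 days from October 16, 1924 reaches the end of the previous month; 600 − 16 = 584 left.
September 1924 has 30 days: 584 − 30 = 554 left.
August 1924 has 31 days: 554 − 31 = 523 left.
July 1924 has 31 days: 523 − 31 = 492 left.
June 1924 has 30 days: 492 − 30 = 462 left.
May 1924 has 31 days: 462 − 31 = 431 left.
April 1924 has 30 days: 431 − 30 = 401 left.
March 1924 has 31 days: 401 − 31 = 370 left.
February 1924 has 29 days (1924 is a leap year): 370 − 29 = 341 left.
January 1924 has 31 days: 341 − 31 = 310 left.
December 1923 has 31 days: 310 − 31 = 279 left.
November 1923 has 30 days: 279 − 30 = 249 left.
October 1923 has 31 days: 249 − 31 = 218 left.
September 1923 has 30 days: 218 − 30 = 188 left.
August 1923 has 31 days: 188 − 31 = 157 left.
July 1923 has 31 days: 157 − 31 = 126 left.
June 1923 has 30 days: 126 − 30 = 96 left.
May 1923 has 31 days: 96 − 31 = 65 left.
April 1923 has 30 days: 65 − 30 = 35 left.
March 1923 has 31 days: 35 − 31 = 4 left.
February 1923 has 28 days; 28 − 4 = 24 → February 24, 1923.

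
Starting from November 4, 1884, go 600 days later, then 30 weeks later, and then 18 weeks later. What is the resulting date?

May 29, 1887

Advancing 600 days from November 4, 1884:
November has 30 days, so 30 − 4 = 26 days remain after November 4, 1884; 600 − 26 = 574 left.
December 1884 has 31 days: 574 − 31 = 543 left.
January 1885 has 31 days: 543 − 31 = 512 left.
February 1885 has 28 days (1885 is not a leap year): 512 − 28 = 484 left.
March 1885 has 31 days: 484 − 31 = 453 left.
April 1885 has 30 days: 453 − 30 = 423 left.
May 1885 has 31 days: 423 − 31 = 392 left.
June 1885 has 30 days: 392 − 30 = 362 left.
July 1885 has 31 days: 362 − 31 = 331 left.
August 1885 has 31 days: 331 − 31 = 300 left.
September 1885 has 30 days: 300 − 30 = 270 left.
October 1885 has 31 days: 270 − 31 = 239 left.
November 1885 has 30 days: 239 − 30 = 209 left.
December 1885 has 31 days: 209 − 31 = 178 left.
January 1886 has 31 days: 178 − 31 = 147 left.
February 1886 has 28 days (1886 is not a leap year): 147 − 28 = 119 left.
March 1886 has 31 days: 119 − 31 = 88 left.
April 1886 has 30 days: 88 − 30 = 58 left.
May 1886 has 31 days: 58 − 31 = 27 left.
27 days into June 1886 → June 27, 1886.
Advancing 30 weeks (= 210 days) from June 27, 1886:
June has 30 days, so 30 − 27 = 3 days remain after June 27, 1886; 210 − 3 = 207 left.
July 1886 has 31 days: 207 − 31 = 176 left.
August 1886 has 31 days: 176 − 31 = 145 left.
September 1886 has 30 days: 145 − 30 = 115 left.
October 1886 has 31 days: 115 − 31 = 84 left.
November 1886 has 30 days: 84 − 30 = 54 left.
December 1886 has 31 days: 54 − 31 = 23 left.
23 days into January 1887 → January 23, 1887.
Counting forward 18 weeks (= 126 days) from January 23, 1887:
January has 31 days, so 31 − 23 = 8 days remain after January 23, 1887; 126 − 8 = 118 left.
February 1887 has 28 days (1887 is not a leap year): 118 − 28 = 90 left.
March 1887 has 31 days: 90 − 31 = 59 left.
April 1887 has 30 days: 59 − 30 = 29 left.
29 days into May 1887 → May 29, 1887.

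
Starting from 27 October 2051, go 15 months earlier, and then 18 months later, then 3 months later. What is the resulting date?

April 27, 2052

Subtracting 15 months from October 27, 2051:
month 10 − 15 = -5, which is month 7 of year 2050 → July 2050.
Day 27 is valid in July, giving July 27, 2050.
Counting forward 18 months from July 27, 2050:
month 7 + 18 = 25, which is month 1 of year 2052 → January 2052.
Day 27 is valid in January, giving January 27, 2052.
Counting forward 3 months from January 27, 2052:
month 1 + 3 = 4 → April 2052.
Day 27 is valid in April, giving April 27, 2052.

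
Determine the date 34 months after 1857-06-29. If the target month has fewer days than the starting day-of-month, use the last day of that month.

April 29, 1860

Adding 34 months from June 29, 1857.
month 6 + 34 = 40, which is month 4 of year 1860 → April 1860.
Day 29 is valid in April, giving April 29, 1860.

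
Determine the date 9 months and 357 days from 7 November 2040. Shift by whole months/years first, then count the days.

Counting forward 9 months and 357 days from November 7, 2040: first the month/year part, then the days.
month 11 + 9 = 20, which is month 8 of year 2041 → August 2041.
Day 7 is valid in August, giving August 7, 2041.
Now add 357 days from August 7, 2041.
August has 31 days, so 31 − 7 = 24 days remain after August 7, 2041; 357 − 24 = 333 left.
September 2041 has 30 days: 333 − 30 = 303 left.
October 2041 has 31 days: 303 − 31 = 272 left.
November 2041 has 30 days: 272 − 30 = 242 left.
December 2041 has 31 days: 242 − 31 = 211 left.
January 2042 has 31 days: 211 − 31 = 180 left.
February 2042 has 28 days (2042 is not a leap year): 180 − 28 = 152 left.
March 2042 has 31 days: 152 − 31 = 121 left.
April 2042 has 30 days: 121 − 30 = 91 left.
May 2042 has 31 days: 91 − 31 = 60 left.
June 2042 has 30 days: 60 − 30 = 30 left.
30 days into July 2042 → July 30, 2042.

July 30, 2042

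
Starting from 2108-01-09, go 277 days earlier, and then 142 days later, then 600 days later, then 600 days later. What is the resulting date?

December 9, 2110

Subtracting 277 days from January 9, 2108:
Going back 9 days from January 9, 2108 reaches the end of the previous month; 277 − 9 = 268 left.
December 2107 has 31 days: 268 − 31 = 237 left.
November 2107 has 30 days: 237 − 30 = 207 left.
October 2107 has 31 days: 207 − 31 = 176 left.
September 2107 has 30 days: 176 − 30 = 146 left.
August 2107 has 31 days: 146 − 31 = 115 left.
July 2107 has 31 days: 115 − 31 = 84 left.
June 2107 has 30 days: 84 − 30 = 54 left.
May 2107 has 31 days: 54 − 31 = 23 left.
April 2107 has 30 days; 30 − 23 = 7 → April 7, 2107.
Adding 142 days from April 7, 2107:
April has 30 days, so 30 − 7 = 23 days remain after April 7, 2107; 142 − 23 = 119 left.
May 2107 has 31 days: 119 − 31 = 88 left.
June 2107 has 30 days: 88 − 30 = 58 left.
July 2107 has 31 days: 58 − 31 = 27 left.
27 days into August 2107 → August 27, 2107.
Counting forward 600 days from August 27, 2107:
August has 31 days, so 31 − 27 = 4 days remain after August 27, 2107; 600 − 4 = 596 left.
September 2107 has 30 days: 596 − 30 = 566 left.
October 2107 has 31 days: 566 − 31 = 535 left.
November 2107 has 30 days: 535 − 30 = 505 left.
December 2107 has 31 days: 505 − 31 = 474 left.
January 2108 has 31 days: 474 − 31 = 443 left.
February 2108 has 29 days (2108 is a leap year): 443 − 29 = 414 left.
March 2108 has 31 days: 414 − 31 = 383 left.
April 2108 has 30 days: 383 − 30 = 353 left.
May 2108 has 31 days: 353 − 31 = 322 left.
June 2108 has 30 days: 322 − 30 = 292 left.
July 2108 has 31 days: 292 − 31 = 261 left.
August 2108 has 31 days: 261 − 31 = 230 left.
September 2108 has 30 days: 230 − 30 = 200 left.
October 2108 has 31 days: 200 − 31 = 169 left.
November 2108 has 30 days: 169 − 30 = 139 left.
December 2108 has 31 days: 139 − 31 = 108 left.
January 2109 has 31 days: 108 − 31 = 77 left.
February 2109 has 28 days (2109 is not a leap year): 77 − 28 = 49 left.
March 2109 has 31 days: 49 − 31 = 18 left.
18 days into April 2109 → April 18, 2109.
Adding 600 days from April 18, 2109:
April has 30 days, so 30 − 18 = 12 days remain after April 18, 2109; 600 − 12 = 588 left.
May 2109 has 31 days: 588 − 31 = 557 left.
June 2109 has 30 days: 557 − 30 = 527 left.
July 2109 has 31 days: 527 − 31 = 496 left.
August 2109 has 31 days: 496 − 31 = 465 left.
September 2109 has 30 days: 465 − 30 = 435 left.
October 2109 has 31 days: 435 − 31 = 404 left.
November 2109 has 30 days: 404 − 30 = 374 left.
December 2109 has 31 days: 374 − 31 = 343 left.
January 2110 has 31 days: 343 − 31 = 312 left.
February 2110 has 28 days (2110 is not a leap year): 312 − 28 = 284 left.
March 2110 has 31 days: 284 − 31 = 253 left.
April 2110 has 30 days: 253 − 30 = 223 left.
May 2110 has 31 days: 223 − 31 = 192 left.
June 2110 has 30 days: 192 − 30 = 162 left.
July 2110 has 31 days: 162 − 31 = 131 left.
August 2110 has 31 days: 131 − 31 = 100 left.
September 2110 has 30 days: 100 − 30 = 70 left.
October 2110 has 31 days: 70 − 31 = 39 left.
November 2110 has 30 days: 39 − 30 = 9 left.
9 days into December 2110 → December 9, 2110.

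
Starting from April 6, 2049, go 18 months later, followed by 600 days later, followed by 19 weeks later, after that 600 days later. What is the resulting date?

Advancing 18 months from April 6, 2049:
month 4 + 18 = 22, which is month 10 of year 2050 → October 2050.
Day 6 is valid in October, giving October 6, 2050.
Counting forward 600 days from October 6, 2050:
October has 31 days, so 31 − 6 = 25 days remain after October 6, 2050; 600 − 25 = 575 left.
November 2050 has 30 days: 575 − 30 = 545 left.
December 2050 has 31 days: 545 − 31 = 514 left.
January 2051 has 31 days: 514 − 31 = 483 left.
February 2051 has 28 days (2051 is not a leap year): 483 − 28 = 455 left.
March 2051 has 31 days: 455 − 31 = 424 left.
April 2051 has 30 days: 424 − 30 = 394 left.
May 2051 has 31 days: 394 − 31 = 363 left.
June 2051 has 30 days: 363 − 30 = 333 left.
July 2051 has 31 days: 333 − 31 = 302 left.
August 2051 has 31 days: 302 − 31 = 271 left.
September 2051 has 30 days: 271 − 30 = 241 left.
October 2051 has 31 days: 241 − 31 = 210 left.
November 2051 has 30 days: 210 − 30 = 180 left.
December 2051 has 31 days: 180 − 31 = 149 left.
January 2052 has 31 days: 149 − 31 = 118 left.
February 2052 has 29 days (2052 is a leap year): 118 − 29 = 89 left.
March 2052 has 31 days: 89 − 31 = 58 left.
April 2052 has 30 days: 58 − 30 = 28 left.
28 days into May 2052 → May 28, 2052.
Counting forward 19 weeks (= 133 days) from May 28, 2052:
May has 31 days, so 31 − 28 = 3 days remain after May 28, 2052; 133 − 3 = 130 left.
June 2052 has 30 days: 130 − 30 = 100 left.
July 2052 has 31 days: 100 − 31 = 69 left.
August 2052 has 31 days: 69 − 31 = 38 left.
September 2052 has 30 days: 38 − 30 = 8 left.
8 days into October 2052 → October 8, 2052.
Adding 600 days from October 8, 2052:
October has 31 days, so 31 − 8 = 23 days remain after October 8, 2052; 600 − 23 = 577 left.
November 2052 has 30 days: 577 − 30 = 547 left.
December 2052 has 31 days: 547 − 31 = 516 left.
January 2053 has 31 days: 516 − 31 = 485 left.
February 2053 has 28 days (2053 is not a leap year): 485 − 28 = 457 left.
March 2053 has 31 days: 457 − 31 = 426 left.
April 2053 has 30 days: 426 − 30 = 396 left.
May 2053 has 31 days: 396 − 31 = 365 left.
June 2053 has 30 days: 365 − 30 = 335 left.
July 2053 has 31 days: 335 − 31 = 304 left.
August 2053 has 31 days: 304 − 31 = 273 left.
September 2053 has 30 days: 273 − 30 = 243 left.
October 2053 has 31 days: 243 − 31 = 212 left.
November 2053 has 30 days: 212 − 30 = 182 left.
December 2053 has 31 days: 182 − 31 = 151 left.
January 2054 has 31 days: 151 − 31 = 120 left.
February 2054 has 28 days (2054 is not a leap year): 120 − 28 = 92 left.
March 2054 has 31 days: 92 − 31 = 61 left.
April 2054 has 30 days: 61 − 30 = 31 left.
31 days into May 2054 → May 31, 2054.

May 31, 2054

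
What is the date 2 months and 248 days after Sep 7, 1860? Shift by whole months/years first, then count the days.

July 13, 1861

Adding 2 months and 248 days from September 7, 1860: first the month/year part, then the days.
month 9 + 2 = 11 → November 1860.
Day 7 is valid in November, giving November 7, 1860.
Now add 248 days from November 7, 1860.
November has 30 days, so 30 − 7 = 23 days remain after November 7, 1860; 248 − 23 = 225 left.
December 1860 has 31 days: 225 − 31 = 194 left.
January 1861 has 31 days: 194 − 31 = 163 left.
February 1861 has 28 days (1861 is not a leap year): 163 − 28 = 135 left.
March 1861 has 31 days: 135 − 31 = 104 left.
April 1861 has 30 days: 104 − 30 = 74 left.
May 1861 has 31 days: 74 − 31 = 43 left.
June 1861 has 30 days: 43 − 30 = 13 left.
13 days into July 1861 → July 13, 1861.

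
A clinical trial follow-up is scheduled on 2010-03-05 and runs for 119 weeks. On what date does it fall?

Counting forward 119 weeks = 833 days from March 5, 2010.
March has 31 days, so 31 − 5 = 26 days remain after March 5, 2010; 833 − 26 = 807 left.
April 2010 has 30 days: 807 − 30 = 777 left.
May 2010 has 31 days: 777 − 31 = 746 left.
June 2010 has 30 days: 746 − 30 = 716 left.
July 2010 has 31 days: 716 − 31 = 685 left.
August 2010 has 31 days: 685 − 31 = 654 left.
September 2010 has 30 days: 654 − 30 = 624 left.
October 2010 has 31 days: 624 − 31 = 593 left.
November 2010 has 30 days: 593 − 30 = 563 left.
December 2010 has 31 days: 563 − 31 = 532 left.
January 2011 has 31 days: 532 − 31 = 501 left.
February 2011 has 28 days (2011 is not a leap year): 501 − 28 = 473 left.
March 2011 has 31 days: 473 − 31 = 442 left.
April 2011 has 30 days: 442 − 30 = 412 left.
May 2011 has 31 days: 412 − 31 = 381 left.
June 2011 has 30 days: 381 − 30 = 351 left.
July 2011 has 31 days: 351 − 31 = 320 left.
August 2011 has 31 days: 320 − 31 = 289 left.
September 2011 has 30 days: 289 − 30 = 259 left.
October 2011 has 31 days: 259 − 31 = 228 left.
November 2011 has 30 days: 228 − 30 = 198 left.
December 2011 has 31 days: 198 − 31 = 167 left.
January 2012 has 31 days: 167 − 31 = 136 left.
February 2012 has 29 days (2012 is a leap year): 136 − 29 = 107 left.
March 2012 has 31 days: 107 − 31 = 76 left.
April 2012 has 30 days: 76 − 30 = 46 left.
May 2012 has 31 days: 46 − 31 = 15 left.
15 days into June 2012 → June 15, 2012.

June 15, 2012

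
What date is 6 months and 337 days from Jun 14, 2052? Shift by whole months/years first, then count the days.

Counting forward 6 months and 337 days from June 14, 2052: first the month/year part, then the days.
month 6 + 6 = 12 → December 2052.
Day 14 is valid in December, giving December 14, 2052.
Now add 337 days from December 14, 2052.
December has 31 days, so 31 − 14 = 17 days remain after December 14, 2052; 337 − 17 = 320 left.
January 2053 has 31 days: 320 − 31 = 289 left.
February 2053 has 28 days (2053 is not a leap year): 289 − 28 = 261 left.
March 2053 has 31 days: 261 − 31 = 230 left.
April 2053 has 30 days: 230 − 30 = 200 left.
May 2053 has 31 days: 200 − 31 = 169 left.
June 2053 has 30 days: 169 − 30 = 139 left.
July 2053 has 31 days: 139 − 31 = 108 left.
August 2053 has 31 days: 108 − 31 = 77 left.
September 2053 has 30 days: 77 − 30 = 47 left.
October 2053 has 31 days: 47 − 31 = 16 left.
16 days into November 2053 → November 16, 2053.

November 16, 2053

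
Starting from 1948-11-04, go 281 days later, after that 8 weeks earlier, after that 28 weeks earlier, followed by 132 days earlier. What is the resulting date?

July 24, 1948

Counting forward 281 days from November 4, 1948:
November has 30 days, so 30 − 4 = 26 days remain after November 4, 1948; 281 − 26 = 255 left.
December 1948 has 31 days: 255 − 31 = 224 left.
January 1949 has 31 days: 224 − 31 = 193 left.
February 1949 has 28 days (1949 is not a leap year): 193 − 28 = 165 left.
March 1949 has 31 days: 165 − 31 = 134 left.
April 1949 has 30 days: 134 − 30 = 104 left.
May 1949 has 31 days: 104 − 31 = 73 left.
June 1949 has 30 days: 73 − 30 = 43 left.
July 1949 has 31 days: 43 − 31 = 12 left.
12 days into August 1949 → August 12, 1949.
Counting back 8 weeks (= 56 days) from August 12, 1949:
Going back 12 days from August 12, 1949 reaches the end of the previous month; 56 − 12 = 44 left.
July 1949 has 31 days: 44 − 31 = 13 left.
June 1949 has 30 days; 30 − 13 = 17 → June 17, 1949.
Subtracting 28 weeks (= 196 days) from June 17, 1949:
Going back 17 days from June 17, 1949 reaches the end of the previous month; 196 − 17 = 179 left.
May 1949 has 31 days: 179 − 31 = 148 left.
April 1949 has 30 days: 148 − 30 = 118 left.
March 1949 has 31 days: 118 − 31 = 87 left.
February 1949 has 28 days (1949 is not a leap year): 87 − 28 = 59 left.
January 1949 has 31 days: 59 − 31 = 28 left.
December 1948 has 31 days; 31 − 28 = 3 → December 3, 1948.
Counting back 132 days from December 3, 1948:
Going back 3 days from December 3, 1948 reaches the end of the previous month; 132 − 3 = 129 left.
November 1948 has 30 days: 129 − 30 = 99 left.
October 1948 has 31 days: 99 − 31 = 68 left.
September 1948 has 30 days: 68 − 30 = 38 left.
August 1948 has 31 days: 38 − 31 = 7 left.
July 1948 has 31 days; 31 − 7 = 24 → July 24, 1948.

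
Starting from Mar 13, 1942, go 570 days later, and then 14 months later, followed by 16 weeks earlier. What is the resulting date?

August 14, 1944

Adding 570 days from March 13, 1942:
March has 31 days, so 31 − 13 = 18 days remain after March 13, 1942; 570 − 18 = 552 left.
April 1942 has 30 days: 552 − 30 = 522 left.
May 1942 has 31 days: 522 − 31 = 491 left.
June 1942 has 30 days: 491 − 30 = 461 left.
July 1942 has 31 days: 461 − 31 = 430 left.
August 1942 has 31 days: 430 − 31 = 399 left.
September 1942 has 30 days: 399 − 30 = 369 left.
October 1942 has 31 days: 369 − 31 = 338 left.
November 1942 has 30 days: 338 − 30 = 308 left.
December 1942 has 31 days: 308 − 31 = 277 left.
January 1943 has 31 days: 277 − 31 = 246 left.
February 1943 has 28 days (1943 is not a leap year): 246 − 28 = 218 left.
March 1943 has 31 days: 218 − 31 = 187 left.
April 1943 has 30 days: 187 − 30 = 157 left.
May 1943 has 31 days: 157 − 31 = 126 left.
June 1943 has 30 days: 126 − 30 = 96 left.
July 1943 has 31 days: 96 − 31 = 65 left.
August 1943 has 31 days: 65 − 31 = 34 left.
September 1943 has 30 days: 34 − 30 = 4 left.
4 days into October 1943 → October 4, 1943.
Adding 14 months from October 4, 1943:
month 10 + 14 = 24, which is month 12 of year 1944 → December 1944.
Day 4 is valid in December, giving December 4, 1944.
Subtracting 16 weeks (= 112 days) from December 4, 1944:
Going back 4 days from December 4, 1944 reaches the end of the previous month; 112 − 4 = 108 left.
November 1944 has 30 days: 108 − 30 = 78 left.
October 1944 has 31 days: 78 − 31 = 47 left.
September 1944 has 30 days: 47 − 30 = 17 left.
August 1944 has 31 days; 31 − 17 = 14 → August 14, 1944.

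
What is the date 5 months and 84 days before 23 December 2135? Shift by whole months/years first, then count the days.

April 30, 2135

Subtracting 5 months and 84 days from December 23, 2135: first the month/year part, then the days.
month 12 − 5 = 7 → July 2135.
Day 23 is valid in July, giving July 23, 2135.
Now subtract 84 days from July 23, 2135.
Going back 23 days from July 23, 2135 reaches the end of the previous month; 84 − 23 = 61 left.
June 2135 has 30 days: 61 − 30 = 31 left.
May 2135 has 31 days: 31 − 31 = 0 left.
April 2135 has 30 days; 30 − 0 = 30 → April 30, 2135.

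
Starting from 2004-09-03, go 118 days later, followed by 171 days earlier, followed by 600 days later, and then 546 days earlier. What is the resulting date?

September 4, 2004

Counting forward 118 days from September 3, 2004:
September has 30 days, so 30 − 3 = 27 days remain after September 3, 2004; 118 − 27 = 91 left.
October 2004 has 31 days: 91 − 31 = 60 left.
November 2004 has 30 days: 60 − 30 = 30 left.
30 days into December 2004 → December 30, 2004.
Subtracting 171 days from December 30, 2004:
Going back 30 days from December 30, 2004 reaches the end of the previous month; 171 − 30 = 141 left.
November 2004 has 30 days: 141 − 30 = 111 left.
October 2004 has 31 days: 111 − 31 = 80 left.
September 2004 has 30 days: 80 − 30 = 50 left.
August 2004 has 31 days: 50 − 31 = 19 left.
July 2004 has 31 days; 31 − 19 = 12 → July 12, 2004.
Adding 600 days from July 12, 2004:
July has 31 days, so 31 − 12 = 19 days remain after July 12, 2004; 600 − 19 = 581 left.
August 2004 has 31 days: 581 − 31 = 550 left.
September 2004 has 30 days: 550 − 30 = 520 left.
October 2004 has 31 days: 520 − 31 = 489 left.
November 2004 has 30 days: 489 − 30 = 459 left.
December 2004 has 31 days: 459 − 31 = 428 left.
January 2005 has 31 days: 428 − 31 = 397 left.
February 2005 has 28 days (2005 is not a leap year): 397 − 28 = 369 left.
March 2005 has 31 days: 369 − 31 = 338 left.
April 2005 has 30 days: 338 − 30 = 308 left.
May 2005 has 31 days: 308 − 31 = 277 left.
June 2005 has 30 days: 277 − 30 = 247 left.
July 2005 has 31 days: 247 − 31 = 216 left.
August 2005 has 31 days: 216 − 31 = 185 left.
September 2005 has 30 days: 185 − 30 = 155 left.
October 2005 has 31 days: 155 − 31 = 124 left.
November 2005 has 30 days: 124 − 30 = 94 left.
December 2005 has 31 days: 94 − 31 = 63 left.
January 2006 has 31 days: 63 − 31 = 32 left.
February 2006 has 28 days (2006 is not a leap year): 32 − 28 = 4 left.
4 days into March 2006 → March 4, 2006.
Subtracting 546 days from March 4, 2006:
Going back 4 days from March 4, 2006 reaches the end of the previous month; 546 − 4 = 542 left.
February 2006 has 28 days (2006 is not a leap year): 542 − 28 = 514 left.
January 2006 has 31 days: 514 − 31 = 483 left.
December 2005 has 31 days: 483 − 31 = 452 left.
November 2005 has 30 days: 452 − 30 = 422 left.
October 2005 has 31 days: 422 − 31 = 391 left.
September 2005 has 30 days: 391 − 30 = 361 left.
August 2005 has 31 days: 361 − 31 = 330 left.
July 2005 has 31 days: 330 − 31 = 299 left.
June 2005 has 30 days: 299 − 30 = 269 left.
May 2005 has 31 days: 269 − 31 = 238 left.
April 2005 has 30 days: 238 − 30 = 208 left.
March 2005 has 31 days: 208 − 31 = 177 left.
February 2005 has 28 days (2005 is not a leap year): 177 − 28 = 149 left.
January 2005 has 31 days: 149 − 31 = 118 left.
December 2004 has 31 days: 118 − 31 = 87 left.
November 2004 has 30 days: 87 − 30 = 57 left.
October 2004 has 31 days: 57 − 31 = 26 left.
September 2004 has 30 days; 30 − 26 = 4 → September 4, 2004.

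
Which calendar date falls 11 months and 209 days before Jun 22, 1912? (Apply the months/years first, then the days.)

December 25, 1910

Subtracting 11 months and 209 days from June 22, 1912: first the month/year part, then the days.
month 6 − 11 = -5, which is month 7 of year 1911 → July 1911.
Day 22 is valid in July, giving July 22, 1911.
Now subtract 209 days from July 22, 1911.
Going back 22 days from July 22, 1911 reaches the end of the previous month; 209 − 22 = 187 left.
June 1911 has 30 days: 187 − 30 = 157 left.
May 1911 has 31 days: 157 − 31 = 126 left.
April 1911 has 30 days: 126 − 30 = 96 left.
March 1911 has 31 days: 96 − 31 = 65 left.
February 1911 has 28 days (1911 is not a leap year): 65 − 28 = 37 left.
January 1911 has 31 days: 37 − 31 = 6 left.
December 1910 has 31 days; 31 − 6 = 25 → December 25, 1910.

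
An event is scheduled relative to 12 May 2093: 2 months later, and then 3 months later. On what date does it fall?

October 12, 2093

Advancing 2 months from May 12, 2093:
month 5 + 2 = 7 → July 2093.
Day 12 is valid in July, giving July 12, 2093.
Counting forward 3 months from July 12, 2093:
month 7 + 3 = 10 → October 2093.
Day 12 is valid in October, giving October 12, 2093.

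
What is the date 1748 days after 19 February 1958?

Advancing 1748 days from February 19, 1958.
February has 28 days, so 28 − 19 = 9 days remain after February 19, 1958; 1748 − 9 = 1739 left.
March 1958 has 31 days: 1739 − 31 = 1708 left.
April 1958 has 30 days: 1708 − 30 = 1678 left.
May 1958 has 31 days: 1678 − 31 = 1647 left.
June 1958 has 30 days: 1647 − 30 = 1617 left.
July 1958 has 31 days: 1617 − 31 = 1586 left.
August 1958 has 31 days: 1586 − 31 = 1555 left.
September 1958 has 30 days: 1555 − 30 = 1525 left.
October 1958 has 31 days: 1525 − 31 = 1494 left.
November 1958 has 30 days: 1494 − 30 = 1464 left.
December 1958 has 31 days: 1464 − 31 = 1433 left.
January 1959 has 31 days: 1433 − 31 = 1402 left.
February 1959 has 28 days (1959 is not a leap year): 1402 − 28 = 1374 left.
March 1959 has 31 days: 1374 − 31 = 1343 left.
April 1959 has 30 days: 1343 − 30 = 1313 left.
May 1959 has 31 days: 1313 − 31 = 1282 left.
June 1959 has 30 days: 1282 − 30 = 1252 left.
July 1959 has 31 days: 1252 − 31 = 1221 left.
August 1959 has 31 days: 1221 − 31 = 1190 left.
September 1959 has 30 days: 1190 − 30 = 1160 left.
October 1959 has 31 days: 1160 − 31 = 1129 left.
November 1959 has 30 days: 1129 − 30 = 1099 left.
December 1959 has 31 days: 1099 − 31 = 1068 left.
January 1960 has 31 days: 1068 − 31 = 1037 left.
February 1960 has 29 days (1960 is a leap year): 1037 − 29 = 1008 left.
March 1960 has 31 days: 1008 − 31 = 977 left.
April 1960 has 30 days: 977 − 30 = 947 left.
May 1960 has 31 days: 947 − 31 = 916 left.
June 1960 has 30 days: 916 − 30 = 886 left.
July 1960 has 31 days: 886 − 31 = 855 left.
August 1960 has 31 days: 855 − 31 = 824 left.
September 1960 has 30 days: 824 − 30 = 794 left.
October 1960 has 31 days: 794 − 31 = 763 left.
November 1960 has 30 days: 763 − 30 = 733 left.
December 1960 has 31 days: 733 − 31 = 702 left.
January 1961 has 31 days: 702 − 31 = 671 left.
February 1961 has 28 days (1961 is not a leap year): 671 − 28 = 643 left.
March 1961 has 31 days: 643 − 31 = 612 left.
April 1961 has 30 days: 612 − 30 = 582 left.
May 1961 has 31 days: 582 − 31 = 551 left.
June 1961 has 30 days: 551 − 30 = 521 left.
July 1961 has 31 days: 521 − 31 = 490 left.
August 1961 has 31 days: 490 − 31 = 459 left.
September 1961 has 30 days: 459 − 30 = 429 left.
October 1961 has 31 days: 429 − 31 = 398 left.
November 1961 has 30 days: 398 − 30 = 368 left.
December 1961 has 31 days: 368 − 31 = 337 left.
January 1962 has 31 days: 337 − 31 = 306 left.
February 1962 has 28 days (1962 is not a leap year): 306 − 28 = 278 left.
March 1962 has 31 days: 278 − 31 = 247 left.
April 1962 has 30 days: 247 − 30 = 217 left.
May 1962 has 31 days: 217 − 31 = 186 left.
June 1962 has 30 days: 186 − 30 = 156 left.
July 1962 has 31 days: 156 − 31 = 125 left.
August 1962 has 31 days: 125 − 31 = 94 left.
September 1962 has 30 days: 94 − 30 = 64 left.
October 1962 has 31 days: 64 − 31 = 33 left.
November 1962 has 30 days: 33 − 30 = 3 left.
3 days into December 1962 → December 3, 1962.

December 3, 1962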